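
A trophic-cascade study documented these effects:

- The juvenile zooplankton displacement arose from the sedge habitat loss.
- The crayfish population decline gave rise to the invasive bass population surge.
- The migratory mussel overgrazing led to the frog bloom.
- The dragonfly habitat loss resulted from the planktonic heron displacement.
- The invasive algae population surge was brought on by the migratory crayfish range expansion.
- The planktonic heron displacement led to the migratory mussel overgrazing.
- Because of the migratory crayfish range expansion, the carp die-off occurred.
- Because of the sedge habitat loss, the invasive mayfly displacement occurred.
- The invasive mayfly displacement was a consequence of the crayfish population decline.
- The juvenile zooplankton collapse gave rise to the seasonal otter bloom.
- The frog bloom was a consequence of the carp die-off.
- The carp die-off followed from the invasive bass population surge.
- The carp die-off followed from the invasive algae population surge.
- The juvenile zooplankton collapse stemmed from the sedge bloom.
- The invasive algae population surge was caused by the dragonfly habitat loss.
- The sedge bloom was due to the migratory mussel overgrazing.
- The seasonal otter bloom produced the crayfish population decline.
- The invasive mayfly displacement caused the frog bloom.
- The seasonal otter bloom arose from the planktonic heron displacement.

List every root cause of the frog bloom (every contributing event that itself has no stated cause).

Tracing upstream from the frog bloom: the frog bloom ← the invasive mayfly displacement ← the sedge habitat loss.
A separate upstream branch: the frog bloom ← the migratory mussel overgrazing ← the planktonic heron displacement.
A separate upstream branch: the frog bloom ← the carp die-off ← the migratory crayfish range expansion.
Each of those chain origins has no stated cause.

the migratory crayfish range expansion, the planktonic heron displacement, the sedge habitat loss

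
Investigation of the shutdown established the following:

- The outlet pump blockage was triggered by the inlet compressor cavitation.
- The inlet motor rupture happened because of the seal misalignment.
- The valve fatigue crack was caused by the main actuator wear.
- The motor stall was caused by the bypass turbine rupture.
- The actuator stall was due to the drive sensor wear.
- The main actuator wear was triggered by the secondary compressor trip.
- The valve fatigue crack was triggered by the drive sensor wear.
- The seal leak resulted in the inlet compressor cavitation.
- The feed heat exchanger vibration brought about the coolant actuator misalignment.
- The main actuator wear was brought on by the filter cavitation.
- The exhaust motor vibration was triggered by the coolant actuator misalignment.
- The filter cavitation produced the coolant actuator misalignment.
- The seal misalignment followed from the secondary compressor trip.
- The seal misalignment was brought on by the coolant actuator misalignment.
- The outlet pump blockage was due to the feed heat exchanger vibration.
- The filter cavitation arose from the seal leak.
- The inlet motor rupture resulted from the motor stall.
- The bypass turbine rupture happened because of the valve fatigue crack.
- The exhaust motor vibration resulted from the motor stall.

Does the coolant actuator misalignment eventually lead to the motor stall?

The coolant actuator misalignment leads to the seal misalignment, the inlet motor rupture, the exhaust motor vibration; the motor stall is not among them.

No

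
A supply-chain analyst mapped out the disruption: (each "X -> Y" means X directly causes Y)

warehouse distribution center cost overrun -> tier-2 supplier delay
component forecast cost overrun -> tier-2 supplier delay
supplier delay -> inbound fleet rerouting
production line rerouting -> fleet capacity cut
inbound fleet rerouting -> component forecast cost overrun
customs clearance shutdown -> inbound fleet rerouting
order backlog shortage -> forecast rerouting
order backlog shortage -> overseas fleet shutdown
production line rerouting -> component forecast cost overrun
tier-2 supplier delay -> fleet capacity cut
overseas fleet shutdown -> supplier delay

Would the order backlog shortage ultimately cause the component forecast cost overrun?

Yes

There is a causal chain: the order backlog shortage → the overseas fleet shutdown → the supplier delay → the inbound fleet rerouting → the component forecast cost overrun.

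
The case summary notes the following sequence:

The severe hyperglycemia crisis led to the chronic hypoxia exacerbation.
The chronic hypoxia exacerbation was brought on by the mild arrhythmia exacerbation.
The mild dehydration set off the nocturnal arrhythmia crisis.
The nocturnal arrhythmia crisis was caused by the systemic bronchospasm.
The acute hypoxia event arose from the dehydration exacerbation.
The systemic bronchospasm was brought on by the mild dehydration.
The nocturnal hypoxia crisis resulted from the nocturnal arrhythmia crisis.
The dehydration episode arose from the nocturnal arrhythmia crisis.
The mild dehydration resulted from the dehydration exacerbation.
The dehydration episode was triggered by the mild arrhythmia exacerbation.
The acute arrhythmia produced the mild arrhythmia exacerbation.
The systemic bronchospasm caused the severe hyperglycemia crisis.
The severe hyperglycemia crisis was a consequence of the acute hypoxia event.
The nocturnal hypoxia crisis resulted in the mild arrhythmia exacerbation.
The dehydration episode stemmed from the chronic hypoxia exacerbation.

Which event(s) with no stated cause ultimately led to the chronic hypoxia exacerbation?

Tracing upstream from the chronic hypoxia exacerbation: the chronic hypoxia exacerbation ← the severe hyperglycemia crisis ← the acute hypoxia event ← the dehydration exacerbation.
A separate upstream branch: the chronic hypoxia exacerbation ← the mild arrhythmia exacerbation ← the acute arrhythmia.
Each of those chain origins has no stated cause.

the acute arrhythmia, the dehydration exacerbation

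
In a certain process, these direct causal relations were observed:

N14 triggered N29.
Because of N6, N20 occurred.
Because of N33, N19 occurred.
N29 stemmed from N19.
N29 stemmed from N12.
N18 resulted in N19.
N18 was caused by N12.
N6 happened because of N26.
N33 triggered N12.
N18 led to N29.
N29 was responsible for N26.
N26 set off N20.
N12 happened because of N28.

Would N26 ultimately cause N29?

No

N26 leads to N6, N20; N29 is not among them.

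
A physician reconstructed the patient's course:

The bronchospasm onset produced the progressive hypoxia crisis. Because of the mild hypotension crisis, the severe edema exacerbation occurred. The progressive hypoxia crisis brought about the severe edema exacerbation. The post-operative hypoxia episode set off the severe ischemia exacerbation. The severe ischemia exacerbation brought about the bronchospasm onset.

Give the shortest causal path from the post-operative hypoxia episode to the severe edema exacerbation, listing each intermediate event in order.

the post-operative hypoxia episode → the severe ischemia exacerbation → the bronchospasm onset → the progressive hypoxia crisis → the severe edema exacerbation

the post-operative hypoxia episode → the severe ischemia exacerbation
the severe ischemia exacerbation → the bronchospasm onset
the bronchospasm onset → the progressive hypoxia crisis
the progressive hypoxia crisis → the severe edema exacerbation
Length: 4 steps.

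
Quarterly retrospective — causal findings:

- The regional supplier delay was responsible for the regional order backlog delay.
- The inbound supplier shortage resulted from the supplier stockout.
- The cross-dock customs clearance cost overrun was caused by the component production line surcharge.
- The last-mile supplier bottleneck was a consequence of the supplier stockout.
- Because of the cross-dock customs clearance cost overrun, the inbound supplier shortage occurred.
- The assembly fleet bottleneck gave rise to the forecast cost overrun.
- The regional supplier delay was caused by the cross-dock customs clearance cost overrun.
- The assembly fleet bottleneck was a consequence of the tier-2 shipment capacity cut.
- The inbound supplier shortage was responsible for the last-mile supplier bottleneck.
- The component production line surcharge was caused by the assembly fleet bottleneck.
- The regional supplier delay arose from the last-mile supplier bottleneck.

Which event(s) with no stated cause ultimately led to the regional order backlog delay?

Tracing upstream from the regional order backlog delay: the regional order backlog delay ← the regional supplier delay ← the cross-dock customs clearance cost overrun ← the component production line surcharge ← the assembly fleet bottleneck ← the tier-2 shipment capacity cut.
A separate upstream branch: the regional order backlog delay ← the regional supplier delay ← the last-mile supplier bottleneck ← the supplier stockout.
Each of those chain origins has no stated cause.

the supplier stockout, the tier-2 shipment capacity cut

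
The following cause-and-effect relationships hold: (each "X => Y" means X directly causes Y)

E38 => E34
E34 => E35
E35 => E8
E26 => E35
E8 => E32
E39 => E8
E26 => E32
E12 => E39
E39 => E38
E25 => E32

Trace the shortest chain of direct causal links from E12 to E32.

E12 → E39
E39 → E8
E8 → E32
Length: 3 steps.

E12 → E39 → E8 → E32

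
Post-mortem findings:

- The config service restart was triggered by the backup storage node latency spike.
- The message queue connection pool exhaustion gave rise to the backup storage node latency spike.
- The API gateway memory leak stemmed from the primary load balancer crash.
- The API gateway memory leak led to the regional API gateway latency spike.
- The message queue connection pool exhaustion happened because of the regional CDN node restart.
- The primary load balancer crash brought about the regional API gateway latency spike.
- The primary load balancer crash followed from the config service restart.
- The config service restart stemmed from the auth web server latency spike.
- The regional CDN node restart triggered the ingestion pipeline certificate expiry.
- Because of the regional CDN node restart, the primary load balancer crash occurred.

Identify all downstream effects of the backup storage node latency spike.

the API gateway memory leak, the config service restart, the primary load balancer crash, the regional API gateway latency spike

Direct effects: the config service restart.
2 steps out: the primary load balancer crash.
3 steps out: the API gateway memory leak, the regional API gateway latency spike.
Not reachable from it: the regional CDN node restart, the message queue connection pool exhaustion, the ingestion pipeline certificate expiry, the auth web server latency spike.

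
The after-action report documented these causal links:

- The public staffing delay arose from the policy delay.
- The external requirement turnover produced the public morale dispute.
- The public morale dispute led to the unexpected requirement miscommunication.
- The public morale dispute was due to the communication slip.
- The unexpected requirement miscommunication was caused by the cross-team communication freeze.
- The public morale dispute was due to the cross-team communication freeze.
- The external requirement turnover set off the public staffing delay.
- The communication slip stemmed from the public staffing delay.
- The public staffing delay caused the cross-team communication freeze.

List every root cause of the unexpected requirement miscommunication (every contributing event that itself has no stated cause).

Tracing upstream from the unexpected requirement miscommunication: the unexpected requirement miscommunication ← the cross-team communication freeze ← the public staffing delay ← the policy delay.
A separate upstream branch: the unexpected requirement miscommunication ← the public morale dispute ← the external requirement turnover.
Each of those chain origins has no stated cause.

the external requirement turnover, the policy delay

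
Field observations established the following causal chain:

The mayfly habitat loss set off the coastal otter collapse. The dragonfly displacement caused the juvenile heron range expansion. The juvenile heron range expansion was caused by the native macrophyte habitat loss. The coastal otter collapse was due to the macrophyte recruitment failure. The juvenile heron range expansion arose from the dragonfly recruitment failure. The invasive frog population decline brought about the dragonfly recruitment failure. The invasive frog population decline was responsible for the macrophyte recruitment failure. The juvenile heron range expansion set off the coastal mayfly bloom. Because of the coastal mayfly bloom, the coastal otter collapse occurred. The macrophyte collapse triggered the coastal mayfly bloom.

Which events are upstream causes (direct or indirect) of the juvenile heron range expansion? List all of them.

Immediate causes of the juvenile heron range expansion: the native macrophyte habitat loss, the dragonfly displacement, the dragonfly recruitment failure.
Further upstream: the invasive frog population decline.

the dragonfly displacement, the dragonfly recruitment failure, the invasive frog population decline, the native macrophyte habitat loss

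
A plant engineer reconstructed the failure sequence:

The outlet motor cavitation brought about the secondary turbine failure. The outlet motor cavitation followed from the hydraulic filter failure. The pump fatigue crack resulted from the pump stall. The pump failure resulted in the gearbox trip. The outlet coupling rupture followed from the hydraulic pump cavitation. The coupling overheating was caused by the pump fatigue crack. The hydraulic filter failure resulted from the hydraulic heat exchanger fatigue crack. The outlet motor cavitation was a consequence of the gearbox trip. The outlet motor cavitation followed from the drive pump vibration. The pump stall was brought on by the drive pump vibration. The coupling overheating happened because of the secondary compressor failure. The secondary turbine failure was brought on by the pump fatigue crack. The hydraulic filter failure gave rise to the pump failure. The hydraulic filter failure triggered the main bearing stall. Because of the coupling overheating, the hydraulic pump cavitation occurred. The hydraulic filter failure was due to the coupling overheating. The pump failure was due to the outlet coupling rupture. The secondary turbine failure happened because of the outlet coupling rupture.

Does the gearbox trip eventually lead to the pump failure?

No

The gearbox trip leads to the outlet motor cavitation, the secondary turbine failure; the pump failure is not among them.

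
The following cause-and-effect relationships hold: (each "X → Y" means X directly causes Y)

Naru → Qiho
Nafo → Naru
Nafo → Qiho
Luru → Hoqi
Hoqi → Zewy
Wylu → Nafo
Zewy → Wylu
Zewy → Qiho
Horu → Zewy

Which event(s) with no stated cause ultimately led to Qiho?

Horu, Luru

Tracing upstream from Qiho: Qiho ← Zewy ← Hoqi ← Luru.
A separate upstream branch: Qiho ← Zewy ← Horu.
Each of those chain origins has no stated cause.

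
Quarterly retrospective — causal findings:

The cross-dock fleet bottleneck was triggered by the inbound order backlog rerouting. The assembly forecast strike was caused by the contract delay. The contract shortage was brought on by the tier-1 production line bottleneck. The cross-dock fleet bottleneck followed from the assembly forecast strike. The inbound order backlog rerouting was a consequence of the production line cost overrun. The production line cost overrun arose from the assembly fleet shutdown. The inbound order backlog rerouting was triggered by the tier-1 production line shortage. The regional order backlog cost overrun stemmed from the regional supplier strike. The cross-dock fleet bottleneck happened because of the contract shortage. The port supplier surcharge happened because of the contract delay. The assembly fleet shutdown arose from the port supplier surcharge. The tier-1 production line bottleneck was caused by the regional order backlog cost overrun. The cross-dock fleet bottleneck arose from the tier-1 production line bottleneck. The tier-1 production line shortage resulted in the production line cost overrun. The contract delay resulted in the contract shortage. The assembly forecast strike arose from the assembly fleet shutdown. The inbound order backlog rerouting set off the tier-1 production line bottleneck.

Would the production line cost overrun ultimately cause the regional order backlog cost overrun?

The production line cost overrun leads to the inbound order backlog rerouting, the tier-1 production line bottleneck, the contract shortage, the cross-dock fleet bottleneck; the regional order backlog cost overrun is not among them.

No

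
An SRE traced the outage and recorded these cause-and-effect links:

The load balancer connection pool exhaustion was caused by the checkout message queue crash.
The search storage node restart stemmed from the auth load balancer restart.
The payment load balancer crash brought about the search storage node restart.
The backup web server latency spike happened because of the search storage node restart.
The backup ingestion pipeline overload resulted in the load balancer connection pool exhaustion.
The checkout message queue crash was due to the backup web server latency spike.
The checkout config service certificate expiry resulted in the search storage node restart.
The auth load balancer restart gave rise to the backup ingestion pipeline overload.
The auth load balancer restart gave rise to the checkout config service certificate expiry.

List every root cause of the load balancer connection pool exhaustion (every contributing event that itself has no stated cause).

Tracing upstream from the load balancer connection pool exhaustion: the load balancer connection pool exhaustion ← the backup ingestion pipeline overload ← the auth load balancer restart.
A separate upstream branch: the load balancer connection pool exhaustion ← the checkout message queue crash ← the backup web server latency spike ← the search storage node restart ← the payment load balancer crash.
Each of those chain origins has no stated cause.

the auth load balancer restart, the payment load balancer crash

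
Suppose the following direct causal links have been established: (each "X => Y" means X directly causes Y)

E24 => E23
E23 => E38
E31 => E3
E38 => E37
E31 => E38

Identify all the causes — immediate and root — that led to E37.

Immediate cause of E37: E38.
Further upstream: E31, E24, E23.

E23, E24, E31, E38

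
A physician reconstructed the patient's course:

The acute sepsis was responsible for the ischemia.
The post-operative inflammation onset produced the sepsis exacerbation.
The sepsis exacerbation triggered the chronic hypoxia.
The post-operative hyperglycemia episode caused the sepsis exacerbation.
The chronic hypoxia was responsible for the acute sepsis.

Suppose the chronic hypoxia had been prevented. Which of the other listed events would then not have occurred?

the acute sepsis, the ischemia

Downstream of the chronic hypoxia: the acute sepsis, the ischemia.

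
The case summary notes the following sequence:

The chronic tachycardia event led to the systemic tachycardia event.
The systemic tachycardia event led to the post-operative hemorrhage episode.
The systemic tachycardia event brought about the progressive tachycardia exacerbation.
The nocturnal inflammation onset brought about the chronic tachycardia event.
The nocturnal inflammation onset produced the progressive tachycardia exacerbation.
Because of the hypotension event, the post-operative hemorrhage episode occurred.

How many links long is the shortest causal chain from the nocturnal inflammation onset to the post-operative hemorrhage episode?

Shortest chain: the nocturnal inflammation onset → the chronic tachycardia event → the systemic tachycardia event → the post-operative hemorrhage episode.

3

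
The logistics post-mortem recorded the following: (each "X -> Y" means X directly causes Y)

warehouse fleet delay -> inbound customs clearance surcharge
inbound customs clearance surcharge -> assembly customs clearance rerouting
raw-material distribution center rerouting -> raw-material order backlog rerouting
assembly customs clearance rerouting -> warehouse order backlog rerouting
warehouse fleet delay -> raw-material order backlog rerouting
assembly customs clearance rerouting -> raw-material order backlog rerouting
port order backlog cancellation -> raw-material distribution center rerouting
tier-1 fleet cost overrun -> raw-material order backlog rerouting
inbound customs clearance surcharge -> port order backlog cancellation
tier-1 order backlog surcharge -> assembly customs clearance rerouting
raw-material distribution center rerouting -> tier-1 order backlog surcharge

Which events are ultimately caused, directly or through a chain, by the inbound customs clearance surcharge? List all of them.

Direct effects: the port order backlog cancellation, the assembly customs clearance rerouting.
2 steps out: the raw-material distribution center rerouting, the warehouse order backlog rerouting, the raw-material order backlog rerouting.
3 steps out: the tier-1 order backlog surcharge.
Not reachable from it: the warehouse fleet delay, the tier-1 fleet cost overrun.

the assembly customs clearance rerouting, the port order backlog cancellation, the raw-material distribution center rerouting, the raw-material order backlog rerouting, the tier-1 order backlog surcharge, the warehouse order backlog rerouting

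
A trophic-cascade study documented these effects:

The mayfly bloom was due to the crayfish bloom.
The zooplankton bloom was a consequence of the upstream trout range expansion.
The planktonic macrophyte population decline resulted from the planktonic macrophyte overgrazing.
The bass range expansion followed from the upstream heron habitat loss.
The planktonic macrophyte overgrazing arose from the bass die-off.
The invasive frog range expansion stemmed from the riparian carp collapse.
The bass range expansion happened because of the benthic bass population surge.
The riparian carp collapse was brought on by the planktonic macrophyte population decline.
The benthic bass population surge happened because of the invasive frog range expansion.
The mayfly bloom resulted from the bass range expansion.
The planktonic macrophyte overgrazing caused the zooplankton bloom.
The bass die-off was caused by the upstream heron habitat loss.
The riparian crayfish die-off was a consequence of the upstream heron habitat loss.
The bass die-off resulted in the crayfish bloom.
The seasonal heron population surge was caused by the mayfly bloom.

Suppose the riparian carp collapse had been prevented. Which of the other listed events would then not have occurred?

the benthic bass population surge, the invasive frog range expansion

Downstream of the riparian carp collapse: the invasive frog range expansion, the benthic bass population surge, the bass range expansion, the mayfly bloom, the seasonal heron population surge.
Of those, still caused via another path: the bass range expansion, the mayfly bloom, the seasonal heron population surge.
The remainder have no surviving cause.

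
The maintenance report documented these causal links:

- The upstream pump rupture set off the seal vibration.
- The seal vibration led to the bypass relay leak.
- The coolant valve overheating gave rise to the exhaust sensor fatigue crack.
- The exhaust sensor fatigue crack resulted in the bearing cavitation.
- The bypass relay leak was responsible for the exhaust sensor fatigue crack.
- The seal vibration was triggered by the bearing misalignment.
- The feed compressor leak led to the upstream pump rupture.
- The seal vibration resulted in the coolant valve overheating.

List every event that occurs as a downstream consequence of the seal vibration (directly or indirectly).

the bearing cavitation, the bypass relay leak, the coolant valve overheating, the exhaust sensor fatigue crack

Direct effects: the bypass relay leak, the coolant valve overheating.
2 steps out: the exhaust sensor fatigue crack.
3 steps out: the bearing cavitation.
Not reachable from it: the feed compressor leak, the upstream pump rupture, the bearing misalignment.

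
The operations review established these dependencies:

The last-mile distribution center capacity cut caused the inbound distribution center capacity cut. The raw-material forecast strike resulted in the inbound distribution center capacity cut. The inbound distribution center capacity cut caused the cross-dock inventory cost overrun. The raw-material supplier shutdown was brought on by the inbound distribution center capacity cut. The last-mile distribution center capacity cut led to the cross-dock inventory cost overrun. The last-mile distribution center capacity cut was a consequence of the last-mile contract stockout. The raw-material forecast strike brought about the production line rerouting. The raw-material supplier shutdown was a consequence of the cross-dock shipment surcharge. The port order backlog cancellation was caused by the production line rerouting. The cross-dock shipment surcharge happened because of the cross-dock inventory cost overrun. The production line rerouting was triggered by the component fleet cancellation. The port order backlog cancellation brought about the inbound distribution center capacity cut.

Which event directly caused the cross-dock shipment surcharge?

the cross-dock inventory cost overrun

Upstream contributors include the component fleet cancellation, the raw-material forecast strike, the last-mile contract stockout, the last-mile distribution center capacity cut, the production line rerouting, the port order backlog cancellation, the inbound distribution center capacity cut, but only the cross-dock inventory cost overrun feeds directly into the cross-dock shipment surcharge.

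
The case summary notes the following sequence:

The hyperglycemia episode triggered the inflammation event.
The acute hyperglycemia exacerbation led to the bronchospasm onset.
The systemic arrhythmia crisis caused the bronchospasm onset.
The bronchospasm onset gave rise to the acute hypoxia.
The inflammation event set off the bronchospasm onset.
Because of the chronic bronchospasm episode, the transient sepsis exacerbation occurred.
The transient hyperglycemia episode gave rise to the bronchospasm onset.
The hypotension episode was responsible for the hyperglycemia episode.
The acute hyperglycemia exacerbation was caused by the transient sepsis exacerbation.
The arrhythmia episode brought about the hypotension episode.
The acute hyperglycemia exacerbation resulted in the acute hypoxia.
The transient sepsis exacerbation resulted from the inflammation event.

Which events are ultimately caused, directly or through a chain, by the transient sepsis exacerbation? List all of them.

the acute hyperglycemia exacerbation, the acute hypoxia, the bronchospasm onset

Direct effects: the acute hyperglycemia exacerbation.
2 steps out: the bronchospasm onset, the acute hypoxia.
Not reachable from it: the chronic bronchospasm episode, the systemic arrhythmia crisis, the arrhythmia episode, the hypotension episode, the hyperglycemia episode, the inflammation event, the transient hyperglycemia episode.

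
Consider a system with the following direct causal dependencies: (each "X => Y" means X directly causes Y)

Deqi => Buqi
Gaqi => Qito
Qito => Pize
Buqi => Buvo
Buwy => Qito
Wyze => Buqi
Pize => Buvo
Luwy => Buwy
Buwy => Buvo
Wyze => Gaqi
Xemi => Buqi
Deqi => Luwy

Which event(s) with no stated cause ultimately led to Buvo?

Deqi, Wyze, Xemi

Tracing upstream from Buvo: Buvo ← Buqi ← Wyze.
A separate upstream branch: Buvo ← Buqi ← Xemi.
A separate upstream branch: Buvo ← Buqi ← Deqi.
Each of those chain origins has no stated cause.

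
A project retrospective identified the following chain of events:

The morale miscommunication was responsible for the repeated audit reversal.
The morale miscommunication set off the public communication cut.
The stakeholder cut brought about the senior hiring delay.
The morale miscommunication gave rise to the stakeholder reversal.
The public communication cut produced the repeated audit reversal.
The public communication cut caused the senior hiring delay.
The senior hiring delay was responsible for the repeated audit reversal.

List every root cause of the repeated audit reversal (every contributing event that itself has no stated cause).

Tracing upstream from the repeated audit reversal: the repeated audit reversal ← the morale miscommunication.
A separate upstream branch: the repeated audit reversal ← the senior hiring delay ← the stakeholder cut.
Each of those chain origins has no stated cause.

the morale miscommunication, the stakeholder cut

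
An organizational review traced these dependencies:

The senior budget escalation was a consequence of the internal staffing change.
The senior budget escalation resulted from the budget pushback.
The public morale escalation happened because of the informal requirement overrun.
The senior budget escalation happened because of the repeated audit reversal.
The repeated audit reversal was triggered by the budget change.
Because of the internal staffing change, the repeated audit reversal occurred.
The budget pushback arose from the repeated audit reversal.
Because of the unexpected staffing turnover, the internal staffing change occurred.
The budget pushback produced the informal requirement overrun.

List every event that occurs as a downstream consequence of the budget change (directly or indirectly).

Direct effects: the repeated audit reversal.
2 steps out: the budget pushback, the senior budget escalation.
3 steps out: the informal requirement overrun.
4 steps out: the public morale escalation.
Not reachable from it: the unexpected staffing turnover, the internal staffing change.

the budget pushback, the informal requirement overrun, the public morale escalation, the repeated audit reversal, the senior budget escalation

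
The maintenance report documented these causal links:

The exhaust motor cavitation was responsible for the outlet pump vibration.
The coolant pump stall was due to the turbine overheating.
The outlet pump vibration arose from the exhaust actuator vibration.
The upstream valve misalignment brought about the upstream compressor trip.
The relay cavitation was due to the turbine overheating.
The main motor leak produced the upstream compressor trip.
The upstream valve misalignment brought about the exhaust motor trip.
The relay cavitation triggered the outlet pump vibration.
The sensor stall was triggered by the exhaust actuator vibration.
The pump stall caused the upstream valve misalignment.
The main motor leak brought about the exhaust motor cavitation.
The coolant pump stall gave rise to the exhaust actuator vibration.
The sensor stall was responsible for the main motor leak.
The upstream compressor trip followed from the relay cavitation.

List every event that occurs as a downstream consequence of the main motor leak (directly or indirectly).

the exhaust motor cavitation, the outlet pump vibration, the upstream compressor trip

Direct effects: the exhaust motor cavitation, the upstream compressor trip.
2 steps out: the outlet pump vibration.
Not reachable from it: the turbine overheating, the coolant pump stall, the pump stall, the upstream valve misalignment, the exhaust actuator vibration, the exhaust motor trip, the relay cavitation, the sensor stall.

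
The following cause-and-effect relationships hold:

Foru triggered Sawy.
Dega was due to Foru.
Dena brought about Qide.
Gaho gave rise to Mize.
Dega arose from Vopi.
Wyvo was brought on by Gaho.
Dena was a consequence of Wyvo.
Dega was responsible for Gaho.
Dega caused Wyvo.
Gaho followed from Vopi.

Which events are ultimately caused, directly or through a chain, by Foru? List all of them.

Direct effects: Sawy, Dega.
2 steps out: Gaho, Wyvo.
3 steps out: Dena, Mize.
4 steps out: Qide.
Not reachable from it: Vopi.

Dega, Dena, Gaho, Mize, Qide, Sawy, Wyvo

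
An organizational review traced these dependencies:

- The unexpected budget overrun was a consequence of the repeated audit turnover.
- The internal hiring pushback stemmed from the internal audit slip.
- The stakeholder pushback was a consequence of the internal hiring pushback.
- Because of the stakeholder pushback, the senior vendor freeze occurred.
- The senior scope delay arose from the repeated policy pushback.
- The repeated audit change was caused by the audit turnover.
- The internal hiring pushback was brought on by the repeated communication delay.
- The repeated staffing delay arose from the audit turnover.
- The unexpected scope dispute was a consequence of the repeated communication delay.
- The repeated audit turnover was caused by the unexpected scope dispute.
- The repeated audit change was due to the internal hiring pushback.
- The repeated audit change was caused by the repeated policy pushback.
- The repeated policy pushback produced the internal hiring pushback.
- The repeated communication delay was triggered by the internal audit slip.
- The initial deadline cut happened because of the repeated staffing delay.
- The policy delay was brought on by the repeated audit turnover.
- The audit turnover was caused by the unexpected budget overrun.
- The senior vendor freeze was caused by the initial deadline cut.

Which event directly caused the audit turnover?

the unexpected budget overrun

Upstream contributors include the internal audit slip, the repeated communication delay, the unexpected scope dispute, the repeated audit turnover, but only the unexpected budget overrun feeds directly into the audit turnover.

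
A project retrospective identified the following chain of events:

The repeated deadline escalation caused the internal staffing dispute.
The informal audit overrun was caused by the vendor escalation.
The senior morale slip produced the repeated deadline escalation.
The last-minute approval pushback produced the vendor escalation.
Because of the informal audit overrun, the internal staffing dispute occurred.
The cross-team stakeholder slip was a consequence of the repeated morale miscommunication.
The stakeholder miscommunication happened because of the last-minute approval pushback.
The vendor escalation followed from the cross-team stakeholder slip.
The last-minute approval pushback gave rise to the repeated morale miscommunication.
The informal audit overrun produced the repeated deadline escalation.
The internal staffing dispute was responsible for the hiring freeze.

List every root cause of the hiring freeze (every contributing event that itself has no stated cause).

the last-minute approval pushback, the senior morale slip

Tracing upstream from the hiring freeze: the hiring freeze ← the internal staffing dispute ← the repeated deadline escalation ← the senior morale slip.
A separate upstream branch: the hiring freeze ← the internal staffing dispute ← the informal audit overrun ← the vendor escalation ← the last-minute approval pushback.
Each of those chain origins has no stated cause.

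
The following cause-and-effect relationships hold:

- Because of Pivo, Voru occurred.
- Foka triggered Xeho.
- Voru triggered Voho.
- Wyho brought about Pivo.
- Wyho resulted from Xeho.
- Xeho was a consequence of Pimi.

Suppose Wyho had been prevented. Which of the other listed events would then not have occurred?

Downstream of Wyho: Pivo, Voru, Voho.

Pivo, Voho, Voru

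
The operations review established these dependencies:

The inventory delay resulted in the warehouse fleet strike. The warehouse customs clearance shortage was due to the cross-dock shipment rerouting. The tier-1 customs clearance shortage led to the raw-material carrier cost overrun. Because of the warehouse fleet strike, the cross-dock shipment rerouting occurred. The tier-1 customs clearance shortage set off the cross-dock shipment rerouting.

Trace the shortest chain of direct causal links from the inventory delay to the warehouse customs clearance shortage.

the inventory delay → the warehouse fleet strike → the cross-dock shipment rerouting → the warehouse customs clearance shortage

the inventory delay → the warehouse fleet strike
the warehouse fleet strike → the cross-dock shipment rerouting
the cross-dock shipment rerouting → the warehouse customs clearance shortage
Length: 3 steps.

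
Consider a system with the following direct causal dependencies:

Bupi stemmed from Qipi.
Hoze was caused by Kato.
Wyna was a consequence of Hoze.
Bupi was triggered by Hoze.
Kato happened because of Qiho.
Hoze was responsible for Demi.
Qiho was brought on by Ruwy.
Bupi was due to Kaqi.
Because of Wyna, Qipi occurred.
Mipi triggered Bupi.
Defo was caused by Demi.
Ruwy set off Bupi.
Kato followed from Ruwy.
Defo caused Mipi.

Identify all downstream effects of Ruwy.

Bupi, Defo, Demi, Hoze, Kato, Mipi, Qiho, Qipi, Wyna

Direct effects: Qiho, Kato, Bupi.
2 steps out: Hoze.
3 steps out: Wyna, Demi.
4 steps out: Defo, Qipi.
5 steps out: Mipi.
Not reachable from it: Kaqi.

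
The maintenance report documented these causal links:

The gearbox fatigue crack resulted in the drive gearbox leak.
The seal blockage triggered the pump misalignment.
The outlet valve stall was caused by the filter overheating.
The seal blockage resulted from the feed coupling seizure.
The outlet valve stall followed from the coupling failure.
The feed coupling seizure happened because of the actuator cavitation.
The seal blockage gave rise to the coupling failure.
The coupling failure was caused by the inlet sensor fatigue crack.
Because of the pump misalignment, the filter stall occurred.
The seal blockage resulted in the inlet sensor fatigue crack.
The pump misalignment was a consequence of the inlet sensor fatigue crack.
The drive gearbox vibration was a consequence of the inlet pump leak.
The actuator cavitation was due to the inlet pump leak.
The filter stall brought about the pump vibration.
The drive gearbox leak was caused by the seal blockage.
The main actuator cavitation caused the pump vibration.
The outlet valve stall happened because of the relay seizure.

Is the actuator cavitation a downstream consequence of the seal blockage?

The seal blockage leads to the inlet sensor fatigue crack, the coupling failure, the pump misalignment, the outlet valve stall, the drive gearbox leak, the filter stall, the pump vibration; the actuator cavitation is not among them.

No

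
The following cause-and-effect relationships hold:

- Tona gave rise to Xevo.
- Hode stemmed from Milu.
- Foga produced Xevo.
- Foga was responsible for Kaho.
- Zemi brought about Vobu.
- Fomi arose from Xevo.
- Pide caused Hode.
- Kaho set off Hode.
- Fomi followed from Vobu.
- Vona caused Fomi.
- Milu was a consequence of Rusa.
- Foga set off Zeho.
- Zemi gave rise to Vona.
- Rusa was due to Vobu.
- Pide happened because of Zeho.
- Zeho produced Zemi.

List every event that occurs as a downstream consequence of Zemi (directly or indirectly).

Direct effects: Vobu, Vona.
2 steps out: Rusa, Fomi.
3 steps out: Milu.
4 steps out: Hode.
Not reachable from it: Foga, Xevo, Zeho, Pide, Kaho, Tona.

Fomi, Hode, Milu, Rusa, Vobu, Vona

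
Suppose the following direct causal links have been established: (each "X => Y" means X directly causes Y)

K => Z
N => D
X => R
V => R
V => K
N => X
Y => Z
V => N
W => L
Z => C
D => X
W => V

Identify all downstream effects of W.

Direct effects: V, L.
2 steps out: K, N, R.
3 steps out: Z, D, X.
4 steps out: C.
Not reachable from it: Y.

C, D, K, L, N, R, V, X, Z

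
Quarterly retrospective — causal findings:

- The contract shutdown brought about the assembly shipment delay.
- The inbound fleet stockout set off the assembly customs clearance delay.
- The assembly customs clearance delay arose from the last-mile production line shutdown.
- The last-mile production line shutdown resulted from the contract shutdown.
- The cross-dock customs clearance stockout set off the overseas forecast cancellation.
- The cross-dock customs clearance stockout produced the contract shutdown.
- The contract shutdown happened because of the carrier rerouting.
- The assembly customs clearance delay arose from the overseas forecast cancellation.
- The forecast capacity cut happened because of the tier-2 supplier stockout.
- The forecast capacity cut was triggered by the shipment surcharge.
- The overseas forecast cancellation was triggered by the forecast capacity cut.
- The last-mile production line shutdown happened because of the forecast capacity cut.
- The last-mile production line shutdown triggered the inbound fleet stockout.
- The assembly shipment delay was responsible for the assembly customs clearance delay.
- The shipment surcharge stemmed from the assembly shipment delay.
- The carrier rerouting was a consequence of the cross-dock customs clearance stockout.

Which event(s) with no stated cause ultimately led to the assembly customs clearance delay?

the cross-dock customs clearance stockout, the tier-2 supplier stockout

Tracing upstream from the assembly customs clearance delay: the assembly customs clearance delay ← the last-mile production line shutdown ← the forecast capacity cut ← the tier-2 supplier stockout.
A separate upstream branch: the assembly customs clearance delay ← the overseas forecast cancellation ← the cross-dock customs clearance stockout.
Each of those chain origins has no stated cause.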